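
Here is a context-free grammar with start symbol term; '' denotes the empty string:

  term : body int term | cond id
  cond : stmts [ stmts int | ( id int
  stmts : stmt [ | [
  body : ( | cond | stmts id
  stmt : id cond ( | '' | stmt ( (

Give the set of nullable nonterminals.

{ stmt }

Directly nullable (have an ''-production): stmt.
No other nonterminal has a production whose RHS symbols are all nullable.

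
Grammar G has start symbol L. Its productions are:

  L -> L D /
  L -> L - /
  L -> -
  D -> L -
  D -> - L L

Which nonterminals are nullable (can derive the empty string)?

No nonterminal has an empty production or an RHS whose symbols are all nullable.

{ } (none)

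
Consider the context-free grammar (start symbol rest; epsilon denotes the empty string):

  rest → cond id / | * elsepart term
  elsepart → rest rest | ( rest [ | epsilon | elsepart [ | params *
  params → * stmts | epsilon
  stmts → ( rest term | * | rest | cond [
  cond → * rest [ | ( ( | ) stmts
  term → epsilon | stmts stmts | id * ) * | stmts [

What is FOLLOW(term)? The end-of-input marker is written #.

{ #, (, ), *, [, id }

In rest → * elsepart term: term is at the end, add FOLLOW(rest) = { #, (, ), *, [, id }.
In stmts → ( rest term: term is at the end, add FOLLOW(stmts) = { #, (, ), *, [, id }.
Union: FOLLOW(term) = { #, (, ), *, [, id }.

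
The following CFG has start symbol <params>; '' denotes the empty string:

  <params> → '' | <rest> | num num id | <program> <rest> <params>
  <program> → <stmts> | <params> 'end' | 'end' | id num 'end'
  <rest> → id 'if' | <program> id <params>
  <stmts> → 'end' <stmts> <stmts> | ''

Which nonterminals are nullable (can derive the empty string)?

Directly nullable (have an ''-production): <params>, <stmts>.
<program> → <stmts> with every symbol nullable, so <program> is nullable.
No other nonterminal has a production whose RHS symbols are all nullable.

{ <params>, <program>, <stmts> }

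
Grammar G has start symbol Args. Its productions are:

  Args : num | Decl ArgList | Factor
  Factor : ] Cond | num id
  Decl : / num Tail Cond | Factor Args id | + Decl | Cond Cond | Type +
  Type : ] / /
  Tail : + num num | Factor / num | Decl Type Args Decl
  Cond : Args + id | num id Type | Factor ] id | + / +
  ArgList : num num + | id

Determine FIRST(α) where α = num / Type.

{ num }

num is a terminal; add {num} and stop.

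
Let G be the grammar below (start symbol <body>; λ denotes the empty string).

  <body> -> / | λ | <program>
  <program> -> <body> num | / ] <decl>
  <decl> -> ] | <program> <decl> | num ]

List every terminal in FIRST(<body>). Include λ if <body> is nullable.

{ /, num, λ }

<body> -> / contributes {/}.
<body> -> λ contributes λ.
From <body> -> <program>: add FIRST(<program>) = { /, num }.
Union: FIRST(<body>) = { /, num, λ }.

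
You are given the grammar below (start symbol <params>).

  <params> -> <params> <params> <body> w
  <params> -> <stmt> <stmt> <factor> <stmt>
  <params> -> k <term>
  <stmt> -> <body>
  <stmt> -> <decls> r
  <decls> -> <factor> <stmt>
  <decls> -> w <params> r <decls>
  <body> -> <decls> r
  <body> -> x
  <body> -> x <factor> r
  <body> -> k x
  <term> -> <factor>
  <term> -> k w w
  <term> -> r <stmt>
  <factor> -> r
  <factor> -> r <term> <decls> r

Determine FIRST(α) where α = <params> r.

Add FIRST(<params>) = { k, r, w, x }; <params> is not nullable, stop.

{ k, r, w, x }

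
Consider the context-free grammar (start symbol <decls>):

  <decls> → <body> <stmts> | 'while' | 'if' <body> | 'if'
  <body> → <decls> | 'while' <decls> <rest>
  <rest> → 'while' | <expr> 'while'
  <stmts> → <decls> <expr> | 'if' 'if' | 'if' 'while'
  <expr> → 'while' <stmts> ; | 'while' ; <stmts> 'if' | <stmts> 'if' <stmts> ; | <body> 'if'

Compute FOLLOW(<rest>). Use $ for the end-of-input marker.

In <body> → 'while' <decls> <rest>: <rest> is at the end, add FOLLOW(<body>) = { $, 'if', 'while' }.
Union: FOLLOW(<rest>) = { $, 'if', 'while' }.

{ $, 'if', 'while' }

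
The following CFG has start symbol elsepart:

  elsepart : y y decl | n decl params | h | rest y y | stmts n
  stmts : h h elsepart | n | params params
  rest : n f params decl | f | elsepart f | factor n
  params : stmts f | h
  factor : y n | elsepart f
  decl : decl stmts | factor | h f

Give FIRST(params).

{ h, n }

From params : stmts f: add FIRST(stmts) = { h, n }.
params : h contributes {h}.
Union: FIRST(params) = { h, n }.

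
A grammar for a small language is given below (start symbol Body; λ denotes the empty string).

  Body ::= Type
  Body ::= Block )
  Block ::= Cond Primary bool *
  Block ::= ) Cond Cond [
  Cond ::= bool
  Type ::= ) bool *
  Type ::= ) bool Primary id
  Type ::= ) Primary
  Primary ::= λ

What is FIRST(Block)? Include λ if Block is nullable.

From Block ::= Cond Primary bool *: add FIRST(Cond) = { bool }.
Block ::= ) Cond Cond [ contributes {)}.
Union: FIRST(Block) = { ), bool }.

{ ), bool }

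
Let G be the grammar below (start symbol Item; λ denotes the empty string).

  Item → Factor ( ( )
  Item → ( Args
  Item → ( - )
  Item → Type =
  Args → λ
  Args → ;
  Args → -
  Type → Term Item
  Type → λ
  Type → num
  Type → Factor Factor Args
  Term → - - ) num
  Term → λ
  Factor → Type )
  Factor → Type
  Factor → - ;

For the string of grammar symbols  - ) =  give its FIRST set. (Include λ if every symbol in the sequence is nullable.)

{ - }

- is a terminal; add {-} and stop.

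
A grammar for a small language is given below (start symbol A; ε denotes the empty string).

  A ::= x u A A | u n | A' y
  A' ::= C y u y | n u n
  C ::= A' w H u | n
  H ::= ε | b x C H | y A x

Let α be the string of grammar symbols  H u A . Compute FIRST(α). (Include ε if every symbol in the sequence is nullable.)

Add FIRST(H)\{ε} = { b, y }; H is nullable, continue.
u is a terminal; add {u} and stop.

{ b, u, y }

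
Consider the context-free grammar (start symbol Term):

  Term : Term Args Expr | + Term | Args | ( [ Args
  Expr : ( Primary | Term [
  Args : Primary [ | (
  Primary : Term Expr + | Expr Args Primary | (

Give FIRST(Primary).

From Primary : Term Expr +: add FIRST(Term) = { (, + }.
From Primary : Expr Args Primary: add FIRST(Expr) = { (, + }.
Primary : ( contributes {(}.
Union: FIRST(Primary) = { (, + }.

{ (, + }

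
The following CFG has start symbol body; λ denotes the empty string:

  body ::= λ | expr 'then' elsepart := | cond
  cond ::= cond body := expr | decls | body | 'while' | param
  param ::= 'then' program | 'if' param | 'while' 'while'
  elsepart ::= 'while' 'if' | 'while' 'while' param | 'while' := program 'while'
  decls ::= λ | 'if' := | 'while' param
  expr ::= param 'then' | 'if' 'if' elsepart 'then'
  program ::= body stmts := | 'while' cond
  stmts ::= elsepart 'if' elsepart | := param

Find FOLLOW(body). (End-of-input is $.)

body is the start symbol, so $ ∈ FOLLOW(body).
In cond ::= cond body := expr: add FIRST(:= expr) = { := }.
In cond ::= body: body is at the end, add FOLLOW(cond) = { $, 'if', 'then', 'while', := }.
In program ::= body stmts :=: add FIRST(stmts :=) = { 'while', := }.
Union: FOLLOW(body) = { $, 'if', 'then', 'while', := }.

{ $, 'if', 'then', 'while', := }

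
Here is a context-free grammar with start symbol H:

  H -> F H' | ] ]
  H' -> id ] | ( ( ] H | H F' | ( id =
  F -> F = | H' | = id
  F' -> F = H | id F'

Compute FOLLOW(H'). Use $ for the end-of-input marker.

{ $, (, =, ], id }

In H -> F H': H' is at the end, add FOLLOW(H) = { $, (, =, ], id }.
In F -> H': H' is at the end, add FOLLOW(F) = { (, =, ], id }.
Union: FOLLOW(H') = { $, (, =, ], id }.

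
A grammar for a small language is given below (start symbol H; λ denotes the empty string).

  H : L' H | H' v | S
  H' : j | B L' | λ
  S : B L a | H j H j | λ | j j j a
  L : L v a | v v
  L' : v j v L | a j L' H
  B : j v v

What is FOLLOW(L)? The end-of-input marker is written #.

{ #, a, j, v }

In S : B L a: add FIRST(a) = { a }.
In L : L v a: add FIRST(v a) = { v }.
In L' : v j v L: L is at the end, add FOLLOW(L') = { #, a, j, v }.
Union: FOLLOW(L) = { #, a, j, v }.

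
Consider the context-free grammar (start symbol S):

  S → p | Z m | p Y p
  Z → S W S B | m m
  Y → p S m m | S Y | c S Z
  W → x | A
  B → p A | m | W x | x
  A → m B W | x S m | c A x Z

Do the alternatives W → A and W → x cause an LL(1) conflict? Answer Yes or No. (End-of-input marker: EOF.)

FIRST(A) = { c, m, x } and FIRST(x) = { x }.
Both contain x, so the two alternatives are not disjoint — LL(1) conflict.

Yes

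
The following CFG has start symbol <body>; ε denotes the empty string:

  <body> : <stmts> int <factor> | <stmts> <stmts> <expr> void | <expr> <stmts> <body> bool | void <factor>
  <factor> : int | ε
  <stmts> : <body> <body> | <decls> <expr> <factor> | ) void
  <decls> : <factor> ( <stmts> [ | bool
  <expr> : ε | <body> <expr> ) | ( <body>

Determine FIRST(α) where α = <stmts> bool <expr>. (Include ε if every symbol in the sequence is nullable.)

Add FIRST(<stmts>) = { (, ), bool, int, void }; <stmts> is not nullable, stop.

{ (, ), bool, int, void }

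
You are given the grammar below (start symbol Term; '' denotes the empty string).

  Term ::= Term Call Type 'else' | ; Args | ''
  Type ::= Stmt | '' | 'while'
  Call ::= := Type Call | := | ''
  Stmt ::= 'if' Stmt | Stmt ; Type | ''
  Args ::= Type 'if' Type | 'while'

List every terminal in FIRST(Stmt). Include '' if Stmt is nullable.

Stmt ::= 'if' Stmt contributes {'if'}.
From Stmt ::= Stmt ; Type: Stmt nullable, take FIRST(Stmt) ∪ {;} = { 'if', ; }.
Stmt ::= '' contributes ''.
Union: FIRST(Stmt) = { 'if', ;, '' }.

{ 'if', ;, '' }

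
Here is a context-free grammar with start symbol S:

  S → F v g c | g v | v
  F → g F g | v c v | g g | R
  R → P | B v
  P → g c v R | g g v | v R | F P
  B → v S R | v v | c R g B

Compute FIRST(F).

F → g F g contributes {g}.
F → v c v contributes {v}.
F → g g contributes {g}.
From F → R: add FIRST(R) = { c, g, v }.
Union: FIRST(F) = { c, g, v }.

{ c, g, v }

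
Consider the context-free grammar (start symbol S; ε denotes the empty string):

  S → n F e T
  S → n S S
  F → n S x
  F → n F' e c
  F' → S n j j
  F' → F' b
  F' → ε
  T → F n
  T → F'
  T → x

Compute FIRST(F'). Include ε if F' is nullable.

From F' → S n j j: add FIRST(S) = { n }.
From F' → F' b: F' nullable, take FIRST(F') ∪ {b} = { b, n }.
F' → ε contributes ε.
Union: FIRST(F') = { b, n, ε }.

{ b, n, ε }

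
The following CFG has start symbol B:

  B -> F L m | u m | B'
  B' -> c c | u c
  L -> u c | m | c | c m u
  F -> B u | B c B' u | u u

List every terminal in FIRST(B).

From B -> F L m: add FIRST(F) = { c, u }.
B -> u m contributes {u}.
From B -> B': add FIRST(B') = { c, u }.
Union: FIRST(B) = { c, u }.

{ c, u }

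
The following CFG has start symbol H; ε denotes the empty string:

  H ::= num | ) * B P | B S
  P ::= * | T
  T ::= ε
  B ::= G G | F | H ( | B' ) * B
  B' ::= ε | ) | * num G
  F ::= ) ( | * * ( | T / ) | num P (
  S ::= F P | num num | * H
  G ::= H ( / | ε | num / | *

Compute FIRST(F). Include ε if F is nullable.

{ ), *, /, num }

F ::= ) ( contributes {)}.
F ::= * * ( contributes {*}.
From F ::= T / ): T nullable, take FIRST(T) ∪ {/} = { / }.
F ::= num P ( contributes {num}.
Union: FIRST(F) = { ), *, /, num }.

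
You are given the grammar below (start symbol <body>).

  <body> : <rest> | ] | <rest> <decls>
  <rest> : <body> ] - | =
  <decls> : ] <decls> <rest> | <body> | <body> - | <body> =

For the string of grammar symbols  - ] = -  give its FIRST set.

- is a terminal; add {-} and stop.

{ - }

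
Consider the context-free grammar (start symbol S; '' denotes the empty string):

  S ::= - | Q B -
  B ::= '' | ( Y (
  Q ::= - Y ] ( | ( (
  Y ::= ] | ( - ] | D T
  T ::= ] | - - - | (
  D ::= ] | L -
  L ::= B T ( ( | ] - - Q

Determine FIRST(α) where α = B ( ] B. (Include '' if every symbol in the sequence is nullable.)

{ ( }

Add FIRST(B)\{''} = { ( }; B is nullable, continue.
( is a terminal; add {(} and stop.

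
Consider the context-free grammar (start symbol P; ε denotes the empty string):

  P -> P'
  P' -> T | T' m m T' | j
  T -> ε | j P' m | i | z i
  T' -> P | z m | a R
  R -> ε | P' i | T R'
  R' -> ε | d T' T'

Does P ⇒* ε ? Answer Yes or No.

P -> P' and each of P' is nullable, so P ⇒* ε.

Yes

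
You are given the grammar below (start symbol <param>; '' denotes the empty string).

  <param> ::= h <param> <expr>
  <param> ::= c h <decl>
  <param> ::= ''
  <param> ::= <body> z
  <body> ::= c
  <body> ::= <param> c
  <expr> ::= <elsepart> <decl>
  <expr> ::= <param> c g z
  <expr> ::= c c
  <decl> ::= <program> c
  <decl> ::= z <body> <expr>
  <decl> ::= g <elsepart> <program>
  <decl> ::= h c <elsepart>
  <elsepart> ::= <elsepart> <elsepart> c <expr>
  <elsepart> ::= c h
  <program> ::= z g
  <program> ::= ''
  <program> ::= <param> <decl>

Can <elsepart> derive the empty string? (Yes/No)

Nullable nonterminals: <param>, <program>.
No production of <elsepart> has an RHS whose symbols are all nullable, so <elsepart> is not nullable.

No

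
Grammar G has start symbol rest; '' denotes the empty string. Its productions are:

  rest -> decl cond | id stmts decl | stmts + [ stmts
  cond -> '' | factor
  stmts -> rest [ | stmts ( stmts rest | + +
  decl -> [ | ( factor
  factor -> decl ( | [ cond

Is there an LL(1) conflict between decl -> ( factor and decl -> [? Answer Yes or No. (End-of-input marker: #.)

FIRST(( factor) = { ( } and FIRST([) = { [ }.
The FIRST sets are disjoint and neither alternative is nullable — no conflict.

No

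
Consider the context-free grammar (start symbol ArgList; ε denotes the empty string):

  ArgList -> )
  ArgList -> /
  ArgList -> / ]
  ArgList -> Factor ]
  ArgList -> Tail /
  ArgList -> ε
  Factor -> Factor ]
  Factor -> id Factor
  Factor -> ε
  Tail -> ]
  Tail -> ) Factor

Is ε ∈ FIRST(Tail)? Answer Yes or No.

No

Nullable nonterminals: ArgList, Factor.
No production of Tail has an RHS whose symbols are all nullable, so Tail is not nullable.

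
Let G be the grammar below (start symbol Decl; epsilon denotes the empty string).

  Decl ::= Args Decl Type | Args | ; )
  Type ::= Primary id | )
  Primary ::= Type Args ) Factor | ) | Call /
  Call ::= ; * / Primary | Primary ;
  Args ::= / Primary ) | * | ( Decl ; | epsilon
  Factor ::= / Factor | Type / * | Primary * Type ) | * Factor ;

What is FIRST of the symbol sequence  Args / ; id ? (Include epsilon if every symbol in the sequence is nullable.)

{ (, *, / }

Add FIRST(Args)\{epsilon} = { (, *, / }; Args is nullable, continue.
/ is a terminal; add {/} and stop.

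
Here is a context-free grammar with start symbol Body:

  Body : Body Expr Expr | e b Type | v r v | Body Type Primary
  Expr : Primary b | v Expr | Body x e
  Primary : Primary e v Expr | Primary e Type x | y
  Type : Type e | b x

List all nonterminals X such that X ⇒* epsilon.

No nonterminal has an empty production or an RHS whose symbols are all nullable.

{ } (none)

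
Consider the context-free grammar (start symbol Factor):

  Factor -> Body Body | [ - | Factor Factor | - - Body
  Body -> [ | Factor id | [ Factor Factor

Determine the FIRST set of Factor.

From Factor -> Body Body: add FIRST(Body) = { -, [ }.
Factor -> [ - contributes {[}.
From Factor -> Factor Factor: add FIRST(Factor) = { -, [ }.
Factor -> - - Body contributes {-}.
Union: FIRST(Factor) = { -, [ }.

{ -, [ }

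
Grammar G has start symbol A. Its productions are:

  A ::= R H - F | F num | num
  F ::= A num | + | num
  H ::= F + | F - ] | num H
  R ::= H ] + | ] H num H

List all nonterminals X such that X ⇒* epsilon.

{ } (none)

No nonterminal has an empty production or an RHS whose symbols are all nullable.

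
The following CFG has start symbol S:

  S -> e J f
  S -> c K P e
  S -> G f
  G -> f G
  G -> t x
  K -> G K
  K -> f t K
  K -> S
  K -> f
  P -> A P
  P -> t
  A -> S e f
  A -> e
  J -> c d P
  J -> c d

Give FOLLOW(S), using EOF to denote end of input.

S is the start symbol, so EOF ∈ FOLLOW(S).
In K -> S: S is at the end, add FOLLOW(K) = { c, e, f, t }.
In A -> S e f: add FIRST(e f) = { e }.
Union: FOLLOW(S) = { EOF, c, e, f, t }.

{ EOF, c, e, f, t }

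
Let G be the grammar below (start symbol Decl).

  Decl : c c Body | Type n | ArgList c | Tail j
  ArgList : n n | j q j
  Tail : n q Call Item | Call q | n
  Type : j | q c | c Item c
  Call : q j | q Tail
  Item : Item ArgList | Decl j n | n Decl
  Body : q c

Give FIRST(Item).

{ c, j, n, q }

From Item : Item ArgList: add FIRST(Item) = { c, j, n, q }.
From Item : Decl j n: add FIRST(Decl) = { c, j, n, q }.
Item : n Decl contributes {n}.
Union: FIRST(Item) = { c, j, n, q }.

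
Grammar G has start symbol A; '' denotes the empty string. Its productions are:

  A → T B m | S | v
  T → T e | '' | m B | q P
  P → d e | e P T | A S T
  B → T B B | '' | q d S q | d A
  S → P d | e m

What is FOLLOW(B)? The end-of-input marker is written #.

{ d, e, m, q }

In A → T B m: add FIRST(m) = { m }.
In T → m B: B is at the end, add FOLLOW(T) = { d, e, m, q }.
In B → T B B: add FIRST(B)\{''} = { d, e, m, q }.
  Since B is nullable, also add FOLLOW(B) = { d, e, m, q }.
In B → T B B: B is at the end, add FOLLOW(B) = { d, e, m, q }.
Union: FOLLOW(B) = { d, e, m, q }.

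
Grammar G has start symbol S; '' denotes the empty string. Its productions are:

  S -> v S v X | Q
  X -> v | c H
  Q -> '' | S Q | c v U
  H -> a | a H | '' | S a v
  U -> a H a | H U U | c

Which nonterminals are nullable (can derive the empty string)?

Directly nullable (have an ''-production): Q, H.
S -> Q with every symbol nullable, so S is nullable.
No other nonterminal has a production whose RHS symbols are all nullable.

{ H, Q, S }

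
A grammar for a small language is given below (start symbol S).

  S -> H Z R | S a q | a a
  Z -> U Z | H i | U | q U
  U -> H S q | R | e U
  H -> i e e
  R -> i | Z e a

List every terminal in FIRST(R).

R -> i contributes {i}.
From R -> Z e a: add FIRST(Z) = { e, i, q }.
Union: FIRST(R) = { e, i, q }.

{ e, i, q }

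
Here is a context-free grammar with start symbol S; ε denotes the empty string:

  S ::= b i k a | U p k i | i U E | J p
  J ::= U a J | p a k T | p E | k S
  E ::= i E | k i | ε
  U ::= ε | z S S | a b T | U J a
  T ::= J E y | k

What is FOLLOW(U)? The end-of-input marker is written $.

In S ::= U p k i: add FIRST(p k i) = { p }.
In S ::= i U E: add FIRST(E)\{ε} = { i, k }.
  Since E is nullable, also add FOLLOW(S) = { $, a, b, i, k, p, y, z }.
In J ::= U a J: add FIRST(a J) = { a }.
In U ::= U J a: add FIRST(J a) = { a, k, p, z }.
Union: FOLLOW(U) = { $, a, b, i, k, p, y, z }.

{ $, a, b, i, k, p, y, z }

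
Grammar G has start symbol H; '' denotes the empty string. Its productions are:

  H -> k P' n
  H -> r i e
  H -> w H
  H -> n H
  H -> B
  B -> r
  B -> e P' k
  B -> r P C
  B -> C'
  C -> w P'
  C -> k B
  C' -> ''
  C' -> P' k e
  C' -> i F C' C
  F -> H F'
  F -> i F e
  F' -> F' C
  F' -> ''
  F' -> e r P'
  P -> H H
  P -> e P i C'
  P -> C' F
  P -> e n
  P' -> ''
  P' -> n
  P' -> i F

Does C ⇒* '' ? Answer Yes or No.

Nullable nonterminals: B, C', F, F', H, P, P'.
No production of C has an RHS whose symbols are all nullable, so C is not nullable.

No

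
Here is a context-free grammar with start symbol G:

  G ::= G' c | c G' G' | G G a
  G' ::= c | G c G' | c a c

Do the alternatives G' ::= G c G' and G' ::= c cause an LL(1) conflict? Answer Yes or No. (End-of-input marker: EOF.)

FIRST(G c G') = { c } and FIRST(c) = { c }.
Both contain c, so the two alternatives are not disjoint — LL(1) conflict.

Yes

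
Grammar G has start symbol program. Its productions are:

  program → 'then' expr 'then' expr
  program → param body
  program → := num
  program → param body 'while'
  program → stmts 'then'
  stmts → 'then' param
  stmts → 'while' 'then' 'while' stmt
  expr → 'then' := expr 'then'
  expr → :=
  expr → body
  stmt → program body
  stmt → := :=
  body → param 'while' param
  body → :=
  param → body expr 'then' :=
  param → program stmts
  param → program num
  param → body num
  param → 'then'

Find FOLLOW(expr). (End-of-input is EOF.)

In program → 'then' expr 'then' expr: add FIRST('then' expr) = { 'then' }.
In program → 'then' expr 'then' expr: expr is at the end, add FOLLOW(program) = { EOF, 'then', 'while', :=, num }.
In expr → 'then' := expr 'then': add FIRST('then') = { 'then' }.
In param → body expr 'then' :=: add FIRST('then' :=) = { 'then' }.
Union: FOLLOW(expr) = { EOF, 'then', 'while', :=, num }.

{ EOF, 'then', 'while', :=, num }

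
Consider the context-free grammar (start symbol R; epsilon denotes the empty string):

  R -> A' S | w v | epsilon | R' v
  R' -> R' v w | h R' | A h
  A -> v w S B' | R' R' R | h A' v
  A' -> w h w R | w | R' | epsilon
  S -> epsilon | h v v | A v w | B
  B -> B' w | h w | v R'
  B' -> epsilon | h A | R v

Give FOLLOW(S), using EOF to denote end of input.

In R -> A' S: S is at the end, add FOLLOW(R) = { EOF, h, v, w }.
In A -> v w S B': add FIRST(B')\{epsilon} = { h, v, w }.
  Since B' is nullable, also add FOLLOW(A) = { h, v, w }.
Union: FOLLOW(S) = { EOF, h, v, w }.

{ EOF, h, v, w }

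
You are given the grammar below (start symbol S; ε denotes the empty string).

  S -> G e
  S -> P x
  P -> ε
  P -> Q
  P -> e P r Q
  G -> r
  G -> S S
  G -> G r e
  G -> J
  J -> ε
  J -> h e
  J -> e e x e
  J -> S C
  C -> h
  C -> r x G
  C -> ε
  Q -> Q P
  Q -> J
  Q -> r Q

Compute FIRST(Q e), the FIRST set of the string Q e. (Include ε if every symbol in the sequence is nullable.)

Add FIRST(Q)\{ε} = { e, h, r, x }; Q is nullable, continue.
e is a terminal; add {e} and stop.

{ e, h, r, x }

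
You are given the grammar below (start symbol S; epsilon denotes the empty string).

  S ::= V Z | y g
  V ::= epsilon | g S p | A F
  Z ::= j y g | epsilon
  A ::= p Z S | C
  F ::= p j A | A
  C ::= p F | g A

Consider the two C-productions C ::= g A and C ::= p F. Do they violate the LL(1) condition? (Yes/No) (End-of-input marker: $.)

No

FIRST(g A) = { g } and FIRST(p F) = { p }.
The FIRST sets are disjoint and neither alternative is nullable — no conflict.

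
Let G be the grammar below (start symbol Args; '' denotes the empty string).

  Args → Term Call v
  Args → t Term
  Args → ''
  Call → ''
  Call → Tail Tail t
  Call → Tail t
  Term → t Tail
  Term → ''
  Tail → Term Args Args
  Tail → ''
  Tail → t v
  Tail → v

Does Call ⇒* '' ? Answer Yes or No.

Call has an ''-production, so Call ⇒ ''.

Yes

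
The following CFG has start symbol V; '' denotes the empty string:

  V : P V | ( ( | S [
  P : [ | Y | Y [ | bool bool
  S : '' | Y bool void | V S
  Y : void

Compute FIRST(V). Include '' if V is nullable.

{ (, [, bool, void }

From V : P V: add FIRST(P) = { [, bool, void }.
V : ( ( contributes {(}.
From V : S [: S nullable, take FIRST(S) ∪ {[} = { (, [, bool, void }.
Union: FIRST(V) = { (, [, bool, void }.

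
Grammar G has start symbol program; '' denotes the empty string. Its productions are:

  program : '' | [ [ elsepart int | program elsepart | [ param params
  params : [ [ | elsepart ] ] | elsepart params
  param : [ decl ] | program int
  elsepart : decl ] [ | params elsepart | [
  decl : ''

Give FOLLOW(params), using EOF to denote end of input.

In program : [ param params: params is at the end, add FOLLOW(program) = { EOF, [, ], int }.
In params : elsepart params: params is at the end, add FOLLOW(params) = { EOF, [, ], int }.
In elsepart : params elsepart: add FIRST(elsepart) = { [, ] }.
Union: FOLLOW(params) = { EOF, [, ], int }.

{ EOF, [, ], int }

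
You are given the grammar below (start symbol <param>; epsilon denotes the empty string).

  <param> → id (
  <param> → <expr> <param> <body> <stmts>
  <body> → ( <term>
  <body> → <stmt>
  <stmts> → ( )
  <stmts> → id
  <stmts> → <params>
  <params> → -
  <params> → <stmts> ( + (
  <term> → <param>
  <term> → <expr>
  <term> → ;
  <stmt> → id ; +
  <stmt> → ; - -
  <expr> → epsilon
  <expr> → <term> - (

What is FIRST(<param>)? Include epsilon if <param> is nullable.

{ -, ;, id }

<param> → id ( contributes {id}.
From <param> → <expr> <param> <body> <stmts>: <expr> nullable, take FIRST(<expr>) ∪ FIRST(<param>) = { -, ;, id }.
Union: FIRST(<param>) = { -, ;, id }.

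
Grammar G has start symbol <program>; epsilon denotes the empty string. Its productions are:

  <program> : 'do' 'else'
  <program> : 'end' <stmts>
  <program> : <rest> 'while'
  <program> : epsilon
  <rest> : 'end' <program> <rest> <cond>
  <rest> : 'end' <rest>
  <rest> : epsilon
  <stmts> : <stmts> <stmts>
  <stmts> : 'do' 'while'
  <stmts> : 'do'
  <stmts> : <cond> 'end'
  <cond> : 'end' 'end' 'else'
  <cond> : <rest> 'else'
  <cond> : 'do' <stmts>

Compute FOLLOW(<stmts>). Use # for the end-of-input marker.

{ #, 'do', 'else', 'end', 'while' }

In <program> : 'end' <stmts>: <stmts> is at the end, add FOLLOW(<program>) = { #, 'do', 'else', 'end' }.
In <stmts> : <stmts> <stmts>: add FIRST(<stmts>) = { 'do', 'else', 'end' }.
In <stmts> : <stmts> <stmts>: <stmts> is at the end, add FOLLOW(<stmts>) = { #, 'do', 'else', 'end', 'while' }.
In <cond> : 'do' <stmts>: <stmts> is at the end, add FOLLOW(<cond>) = { 'do', 'else', 'end', 'while' }.
Union: FOLLOW(<stmts>) = { #, 'do', 'else', 'end', 'while' }.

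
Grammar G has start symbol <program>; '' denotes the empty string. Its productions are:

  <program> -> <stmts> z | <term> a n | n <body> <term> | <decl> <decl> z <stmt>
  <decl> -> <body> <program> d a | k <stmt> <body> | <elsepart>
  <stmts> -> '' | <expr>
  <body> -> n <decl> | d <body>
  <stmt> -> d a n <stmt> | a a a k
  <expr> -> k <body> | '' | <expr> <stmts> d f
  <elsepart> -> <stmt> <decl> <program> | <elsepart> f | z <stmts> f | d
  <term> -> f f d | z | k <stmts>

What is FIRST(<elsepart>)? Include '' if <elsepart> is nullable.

From <elsepart> -> <stmt> <decl> <program>: add FIRST(<stmt>) = { a, d }.
From <elsepart> -> <elsepart> f: add FIRST(<elsepart>) = { a, d, z }.
<elsepart> -> z <stmts> f contributes {z}.
<elsepart> -> d contributes {d}.
Union: FIRST(<elsepart>) = { a, d, z }.

{ a, d, z }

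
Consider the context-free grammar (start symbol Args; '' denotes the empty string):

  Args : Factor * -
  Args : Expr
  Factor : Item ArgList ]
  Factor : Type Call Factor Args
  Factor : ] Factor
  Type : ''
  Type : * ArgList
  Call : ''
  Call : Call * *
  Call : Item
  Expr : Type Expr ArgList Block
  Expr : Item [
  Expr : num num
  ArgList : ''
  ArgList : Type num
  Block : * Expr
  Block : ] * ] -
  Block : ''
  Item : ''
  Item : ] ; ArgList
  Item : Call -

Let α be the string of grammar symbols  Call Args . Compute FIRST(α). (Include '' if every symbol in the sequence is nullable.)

Add FIRST(Call)\{''} = { *, -, ] }; Call is nullable, continue.
Add FIRST(Args) = { *, -, [, ], num }; Args is not nullable, stop.

{ *, -, [, ], num }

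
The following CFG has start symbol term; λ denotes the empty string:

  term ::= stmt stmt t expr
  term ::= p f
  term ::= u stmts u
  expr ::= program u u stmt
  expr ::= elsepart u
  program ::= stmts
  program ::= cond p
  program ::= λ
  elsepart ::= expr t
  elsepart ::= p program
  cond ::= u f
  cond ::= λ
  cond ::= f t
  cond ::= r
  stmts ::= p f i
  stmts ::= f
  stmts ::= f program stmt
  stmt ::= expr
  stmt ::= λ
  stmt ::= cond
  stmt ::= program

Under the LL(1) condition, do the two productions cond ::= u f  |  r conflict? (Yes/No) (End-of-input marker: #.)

FIRST(u f) = { u } and FIRST(r) = { r }.
The FIRST sets are disjoint and neither alternative is nullable — no conflict.

No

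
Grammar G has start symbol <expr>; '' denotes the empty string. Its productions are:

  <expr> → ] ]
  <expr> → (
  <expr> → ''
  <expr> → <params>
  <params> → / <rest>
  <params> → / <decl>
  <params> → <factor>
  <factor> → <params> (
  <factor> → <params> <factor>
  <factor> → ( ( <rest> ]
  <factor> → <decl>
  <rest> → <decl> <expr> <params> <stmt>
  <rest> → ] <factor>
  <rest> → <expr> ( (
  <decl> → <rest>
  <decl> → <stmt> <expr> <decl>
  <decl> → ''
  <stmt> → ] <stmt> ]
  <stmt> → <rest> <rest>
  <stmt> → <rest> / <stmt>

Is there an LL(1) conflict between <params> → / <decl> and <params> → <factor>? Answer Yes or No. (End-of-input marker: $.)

Yes

FIRST(/ <decl>) = { / } and FIRST(<factor>) = { (, /, ], '' }.
Both contain /, so the two alternatives are not disjoint — LL(1) conflict.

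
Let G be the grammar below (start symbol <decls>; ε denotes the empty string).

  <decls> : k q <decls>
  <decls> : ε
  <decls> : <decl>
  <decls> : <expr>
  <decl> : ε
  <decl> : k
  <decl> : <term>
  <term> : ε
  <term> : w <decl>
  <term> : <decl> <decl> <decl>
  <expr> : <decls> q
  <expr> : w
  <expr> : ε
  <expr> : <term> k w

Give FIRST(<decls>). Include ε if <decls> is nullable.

<decls> : k q <decls> contributes {k}.
<decls> : ε contributes ε.
From <decls> : <decl>: add FIRST(<decl>) = { k, w, ε } (including ε since <decl> is nullable).
From <decls> : <expr>: add FIRST(<expr>) = { k, q, w, ε } (including ε since <expr> is nullable).
Union: FIRST(<decls>) = { k, q, w, ε }.

{ k, q, w, ε }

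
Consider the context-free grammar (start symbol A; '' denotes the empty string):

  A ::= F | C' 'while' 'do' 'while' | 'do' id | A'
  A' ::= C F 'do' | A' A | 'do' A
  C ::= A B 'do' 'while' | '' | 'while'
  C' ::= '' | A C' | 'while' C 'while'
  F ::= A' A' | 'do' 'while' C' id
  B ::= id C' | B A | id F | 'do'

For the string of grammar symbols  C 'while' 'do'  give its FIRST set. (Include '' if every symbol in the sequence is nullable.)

Add FIRST(C)\{''} = { 'do', 'while' }; C is nullable, continue.
'while' is a terminal; add {'while'} and stop.

{ 'do', 'while' }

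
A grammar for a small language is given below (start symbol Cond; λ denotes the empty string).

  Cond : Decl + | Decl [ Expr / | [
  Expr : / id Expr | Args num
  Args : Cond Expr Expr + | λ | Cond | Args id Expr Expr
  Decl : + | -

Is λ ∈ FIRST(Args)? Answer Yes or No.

Args has an λ-production, so Args ⇒ λ.

Yes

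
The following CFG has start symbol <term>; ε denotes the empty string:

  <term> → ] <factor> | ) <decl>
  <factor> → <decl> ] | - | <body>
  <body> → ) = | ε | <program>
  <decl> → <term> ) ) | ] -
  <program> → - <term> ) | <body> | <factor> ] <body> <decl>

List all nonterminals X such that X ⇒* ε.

Directly nullable (have an ε-production): <body>.
<program> → <body> with every symbol nullable, so <program> is nullable.
<factor> → <body> with every symbol nullable, so <factor> is nullable.
No other nonterminal has a production whose RHS symbols are all nullable.

{ <body>, <factor>, <program> }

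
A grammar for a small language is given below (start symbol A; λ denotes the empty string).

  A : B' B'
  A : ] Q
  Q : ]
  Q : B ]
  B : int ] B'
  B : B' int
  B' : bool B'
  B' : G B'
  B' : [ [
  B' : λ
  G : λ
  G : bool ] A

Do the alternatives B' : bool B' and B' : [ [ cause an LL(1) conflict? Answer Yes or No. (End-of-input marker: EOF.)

FIRST(bool B') = { bool } and FIRST([ [) = { [ }.
The FIRST sets are disjoint and neither alternative is nullable — no conflict.

No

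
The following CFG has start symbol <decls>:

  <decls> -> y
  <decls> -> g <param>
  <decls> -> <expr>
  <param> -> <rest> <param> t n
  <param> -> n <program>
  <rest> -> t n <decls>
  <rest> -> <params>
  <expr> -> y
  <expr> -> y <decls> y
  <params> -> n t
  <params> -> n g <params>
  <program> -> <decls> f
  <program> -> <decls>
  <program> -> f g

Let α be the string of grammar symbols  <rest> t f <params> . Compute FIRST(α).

Add FIRST(<rest>) = { n, t }; <rest> is not nullable, stop.

{ n, t }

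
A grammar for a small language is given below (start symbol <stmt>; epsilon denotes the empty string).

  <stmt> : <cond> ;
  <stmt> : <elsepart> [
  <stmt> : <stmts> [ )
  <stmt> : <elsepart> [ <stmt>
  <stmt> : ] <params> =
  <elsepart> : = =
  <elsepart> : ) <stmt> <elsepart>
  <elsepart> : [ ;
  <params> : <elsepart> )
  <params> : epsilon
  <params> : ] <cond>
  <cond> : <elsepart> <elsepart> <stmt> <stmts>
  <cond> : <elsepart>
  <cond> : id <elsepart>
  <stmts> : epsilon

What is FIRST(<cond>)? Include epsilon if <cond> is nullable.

From <cond> : <elsepart> <elsepart> <stmt> <stmts>: add FIRST(<elsepart>) = { ), =, [ }.
From <cond> : <elsepart>: add FIRST(<elsepart>) = { ), =, [ }.
<cond> : id <elsepart> contributes {id}.
Union: FIRST(<cond>) = { ), =, [, id }.

{ ), =, [, id }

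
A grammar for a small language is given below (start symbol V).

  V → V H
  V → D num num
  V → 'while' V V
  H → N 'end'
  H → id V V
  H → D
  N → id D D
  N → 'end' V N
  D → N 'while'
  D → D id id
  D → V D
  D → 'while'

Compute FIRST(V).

From V → V H: add FIRST(V) = { 'end', 'while', id }.
From V → D num num: add FIRST(D) = { 'end', 'while', id }.
V → 'while' V V contributes {'while'}.
Union: FIRST(V) = { 'end', 'while', id }.

{ 'end', 'while', id }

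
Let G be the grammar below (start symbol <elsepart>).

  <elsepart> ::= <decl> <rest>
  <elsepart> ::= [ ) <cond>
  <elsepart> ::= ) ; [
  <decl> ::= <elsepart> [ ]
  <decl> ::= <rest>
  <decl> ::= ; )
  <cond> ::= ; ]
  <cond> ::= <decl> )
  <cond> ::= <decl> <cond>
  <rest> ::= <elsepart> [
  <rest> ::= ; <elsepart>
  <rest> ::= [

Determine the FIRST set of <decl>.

From <decl> ::= <elsepart> [ ]: add FIRST(<elsepart>) = { ), ;, [ }.
From <decl> ::= <rest>: add FIRST(<rest>) = { ), ;, [ }.
<decl> ::= ; ) contributes {;}.
Union: FIRST(<decl>) = { ), ;, [ }.

{ ), ;, [ }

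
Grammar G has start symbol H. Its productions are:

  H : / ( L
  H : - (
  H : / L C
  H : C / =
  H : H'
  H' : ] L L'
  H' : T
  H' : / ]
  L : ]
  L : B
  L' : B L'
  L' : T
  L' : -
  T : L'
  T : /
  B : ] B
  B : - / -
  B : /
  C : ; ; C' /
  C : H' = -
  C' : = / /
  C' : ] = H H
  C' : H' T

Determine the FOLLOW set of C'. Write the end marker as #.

In C : ; ; C' /: add FIRST(/) = { / }.
Union: FOLLOW(C') = { / }.

{ / }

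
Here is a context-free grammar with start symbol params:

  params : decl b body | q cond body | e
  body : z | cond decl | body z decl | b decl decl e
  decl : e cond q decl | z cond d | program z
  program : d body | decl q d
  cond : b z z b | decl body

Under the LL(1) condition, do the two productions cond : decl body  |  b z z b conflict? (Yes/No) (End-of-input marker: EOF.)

No

FIRST(decl body) = { d, e, z } and FIRST(b z z b) = { b }.
The FIRST sets are disjoint and neither alternative is nullable — no conflict.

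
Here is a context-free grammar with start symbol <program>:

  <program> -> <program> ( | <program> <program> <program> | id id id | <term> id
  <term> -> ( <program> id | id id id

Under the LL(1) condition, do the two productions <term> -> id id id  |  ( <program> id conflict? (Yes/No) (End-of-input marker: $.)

No

FIRST(id id id) = { id } and FIRST(( <program> id) = { ( }.
The FIRST sets are disjoint and neither alternative is nullable — no conflict.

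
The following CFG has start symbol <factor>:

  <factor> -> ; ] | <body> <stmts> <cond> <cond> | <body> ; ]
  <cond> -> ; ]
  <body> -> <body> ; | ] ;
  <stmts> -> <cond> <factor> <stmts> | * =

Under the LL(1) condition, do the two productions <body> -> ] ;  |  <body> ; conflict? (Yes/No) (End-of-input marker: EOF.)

Yes

FIRST(] ;) = { ] } and FIRST(<body> ;) = { ] }.
Both contain ], so the two alternatives are not disjoint — LL(1) conflict.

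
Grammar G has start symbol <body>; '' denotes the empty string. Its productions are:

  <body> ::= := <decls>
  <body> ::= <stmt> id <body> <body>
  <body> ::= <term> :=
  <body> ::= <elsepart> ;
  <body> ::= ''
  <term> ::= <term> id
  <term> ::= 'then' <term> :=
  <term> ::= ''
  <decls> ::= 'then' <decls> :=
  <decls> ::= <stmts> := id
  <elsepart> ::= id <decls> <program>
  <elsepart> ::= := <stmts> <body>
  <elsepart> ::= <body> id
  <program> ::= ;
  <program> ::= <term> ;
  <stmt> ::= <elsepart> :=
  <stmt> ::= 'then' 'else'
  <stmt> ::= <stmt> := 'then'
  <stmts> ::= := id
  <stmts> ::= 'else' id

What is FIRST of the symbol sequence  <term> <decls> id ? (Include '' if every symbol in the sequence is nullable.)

Add FIRST(<term>)\{''} = { 'then', id }; <term> is nullable, continue.
Add FIRST(<decls>) = { 'else', 'then', := }; <decls> is not nullable, stop.

{ 'else', 'then', :=, id }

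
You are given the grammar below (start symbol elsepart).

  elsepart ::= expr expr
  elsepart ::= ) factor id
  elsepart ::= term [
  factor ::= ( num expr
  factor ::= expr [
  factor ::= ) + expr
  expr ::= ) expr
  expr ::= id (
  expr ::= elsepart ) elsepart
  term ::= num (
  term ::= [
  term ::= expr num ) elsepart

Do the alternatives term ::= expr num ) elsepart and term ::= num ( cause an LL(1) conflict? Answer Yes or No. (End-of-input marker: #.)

Yes

FIRST(expr num ) elsepart) = { ), [, id, num } and FIRST(num () = { num }.
Both contain num, so the two alternatives are not disjoint — LL(1) conflict.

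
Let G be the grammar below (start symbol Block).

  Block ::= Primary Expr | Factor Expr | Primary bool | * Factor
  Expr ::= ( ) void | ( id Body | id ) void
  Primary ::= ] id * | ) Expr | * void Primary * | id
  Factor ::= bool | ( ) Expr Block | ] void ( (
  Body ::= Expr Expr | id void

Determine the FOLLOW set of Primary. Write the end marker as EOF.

{ (, *, bool, id }

In Block ::= Primary Expr: add FIRST(Expr) = { (, id }.
In Block ::= Primary bool: add FIRST(bool) = { bool }.
In Primary ::= * void Primary *: add FIRST(*) = { * }.
Union: FOLLOW(Primary) = { (, *, bool, id }.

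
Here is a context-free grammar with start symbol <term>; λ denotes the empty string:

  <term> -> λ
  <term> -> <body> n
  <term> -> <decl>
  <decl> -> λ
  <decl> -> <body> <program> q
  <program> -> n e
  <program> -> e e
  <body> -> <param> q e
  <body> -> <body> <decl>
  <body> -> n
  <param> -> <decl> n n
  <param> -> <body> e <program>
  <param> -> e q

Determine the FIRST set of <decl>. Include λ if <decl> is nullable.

{ e, n, λ }

<decl> -> λ contributes λ.
From <decl> -> <body> <program> q: add FIRST(<body>) = { e, n }.
Union: FIRST(<decl>) = { e, n, λ }.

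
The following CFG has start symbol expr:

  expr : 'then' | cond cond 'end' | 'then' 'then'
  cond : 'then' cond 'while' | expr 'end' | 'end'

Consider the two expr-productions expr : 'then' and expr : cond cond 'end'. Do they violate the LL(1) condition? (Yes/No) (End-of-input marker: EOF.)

Yes

FIRST('then') = { 'then' } and FIRST(cond cond 'end') = { 'end', 'then' }.
Both contain 'then', so the two alternatives are not disjoint — LL(1) conflict.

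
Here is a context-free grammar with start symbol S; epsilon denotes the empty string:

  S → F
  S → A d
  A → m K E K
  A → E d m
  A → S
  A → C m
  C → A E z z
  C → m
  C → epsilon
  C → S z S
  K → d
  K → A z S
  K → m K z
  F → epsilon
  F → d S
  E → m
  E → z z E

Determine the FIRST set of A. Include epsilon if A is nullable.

{ d, m, z, epsilon }

A → m K E K contributes {m}.
From A → E d m: add FIRST(E) = { m, z }.
From A → S: add FIRST(S) = { d, m, z, epsilon } (including epsilon since S is nullable).
From A → C m: C nullable, take FIRST(C) ∪ {m} = { d, m, z }.
Union: FIRST(A) = { d, m, z, epsilon }.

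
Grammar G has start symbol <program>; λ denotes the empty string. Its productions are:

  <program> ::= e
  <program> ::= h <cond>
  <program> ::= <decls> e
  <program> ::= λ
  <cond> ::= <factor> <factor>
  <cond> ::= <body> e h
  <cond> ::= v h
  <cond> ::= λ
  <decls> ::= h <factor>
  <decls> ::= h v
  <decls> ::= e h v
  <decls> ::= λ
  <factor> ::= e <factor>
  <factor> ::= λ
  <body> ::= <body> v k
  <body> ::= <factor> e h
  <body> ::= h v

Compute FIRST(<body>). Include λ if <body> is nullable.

From <body> ::= <body> v k: add FIRST(<body>) = { e, h }.
From <body> ::= <factor> e h: <factor> nullable, take FIRST(<factor>) ∪ {e} = { e }.
<body> ::= h v contributes {h}.
Union: FIRST(<body>) = { e, h }.

{ e, h }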